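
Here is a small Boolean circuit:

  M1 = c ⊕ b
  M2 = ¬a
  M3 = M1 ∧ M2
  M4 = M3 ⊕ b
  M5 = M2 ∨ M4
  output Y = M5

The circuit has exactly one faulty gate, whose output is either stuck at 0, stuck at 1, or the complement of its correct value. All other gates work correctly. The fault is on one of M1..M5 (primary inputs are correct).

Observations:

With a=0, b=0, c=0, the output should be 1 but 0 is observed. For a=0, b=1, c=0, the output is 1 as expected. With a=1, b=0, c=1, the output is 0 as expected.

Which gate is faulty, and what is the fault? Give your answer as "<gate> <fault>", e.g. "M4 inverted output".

M2 stuck-at-0

Fault-free values for test 1 (a=0, b=0, c=0): M1=0, M2=1, M3=0, M4=0, M5=1, giving Y=1. Observed 0.
Test 1: faults giving observed 0 are {M2 stuck-at-0, M2 inverted output, M5 stuck-at-0, M5 inverted output}.
Test 2 (a=0, b=1, c=0): fault-free M1=1, M2=1, M3=1, M4=0, M5=1 → 1; observed 1. Eliminates M5 stuck-at-0, M5 inverted output.
Test 3 (a=1, b=0, c=1): fault-free M1=1, M2=0, M3=0, M4=0, M5=0 → 0; observed 0. Eliminates M2 inverted output.
Only M2 stuck-at-0 is consistent with every test.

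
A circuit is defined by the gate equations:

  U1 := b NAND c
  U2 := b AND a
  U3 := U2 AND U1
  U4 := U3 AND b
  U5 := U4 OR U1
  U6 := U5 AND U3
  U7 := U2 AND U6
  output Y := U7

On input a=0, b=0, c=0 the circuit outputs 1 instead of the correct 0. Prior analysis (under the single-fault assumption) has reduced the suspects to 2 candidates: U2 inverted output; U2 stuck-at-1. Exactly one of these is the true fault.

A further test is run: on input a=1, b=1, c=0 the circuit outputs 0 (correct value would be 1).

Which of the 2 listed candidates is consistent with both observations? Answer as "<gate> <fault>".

U2 inverted output

Evaluate each candidate on input a=1, b=1, c=0:
  U2 inverted output: U1=1, U2=0 [inverted output], U3=0, U4=0, U5=1, U6=0, U7=0 → 0 — matches
  U2 stuck-at-1: U1=1, U2=1 [stuck-at-1], U3=1, U4=1, U5=1, U6=1, U7=1 → 1 — eliminated
Only U2 inverted output reproduces the observed 0.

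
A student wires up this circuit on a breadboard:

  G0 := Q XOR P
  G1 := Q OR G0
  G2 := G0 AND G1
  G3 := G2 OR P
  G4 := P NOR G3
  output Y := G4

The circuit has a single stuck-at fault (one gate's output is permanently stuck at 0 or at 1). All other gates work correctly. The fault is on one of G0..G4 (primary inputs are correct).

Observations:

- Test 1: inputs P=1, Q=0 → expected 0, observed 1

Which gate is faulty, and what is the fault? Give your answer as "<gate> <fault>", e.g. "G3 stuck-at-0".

G4 stuck-at-1

Fault-free values for test 1 (P=1, Q=0): G0=1, G1=1, G2=1, G3=1, G4=0, giving Y=0. Observed 1.
Test 1: faults giving observed 1 are {G4 stuck-at-1}.
Only G4 stuck-at-1 is consistent with every test.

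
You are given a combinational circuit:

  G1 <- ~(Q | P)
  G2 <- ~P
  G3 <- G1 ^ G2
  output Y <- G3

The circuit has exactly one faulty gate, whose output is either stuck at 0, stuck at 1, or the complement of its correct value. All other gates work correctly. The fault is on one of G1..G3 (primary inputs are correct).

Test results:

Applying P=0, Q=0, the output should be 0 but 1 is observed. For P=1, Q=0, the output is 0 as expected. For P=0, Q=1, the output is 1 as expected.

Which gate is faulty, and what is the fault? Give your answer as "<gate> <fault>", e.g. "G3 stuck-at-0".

G1 stuck-at-0

Fault-free values for test 1 (P=0, Q=0): G1=1, G2=1, G3=0, giving Y=0. Observed 1.
Test 1: faults giving observed 1 are {G1 stuck-at-0, G1 inverted output, G2 stuck-at-0, G2 inverted output, G3 stuck-at-1, G3 inverted output}.
Test 2 (P=1, Q=0): fault-free G1=0, G2=0, G3=0 → 0; observed 0. Eliminates G1 inverted output, G2 inverted output, G3 stuck-at-1, G3 inverted output.
Test 3 (P=0, Q=1): fault-free G1=0, G2=1, G3=1 → 1; observed 1. Eliminates G2 stuck-at-0.
Only G1 stuck-at-0 is consistent with every test.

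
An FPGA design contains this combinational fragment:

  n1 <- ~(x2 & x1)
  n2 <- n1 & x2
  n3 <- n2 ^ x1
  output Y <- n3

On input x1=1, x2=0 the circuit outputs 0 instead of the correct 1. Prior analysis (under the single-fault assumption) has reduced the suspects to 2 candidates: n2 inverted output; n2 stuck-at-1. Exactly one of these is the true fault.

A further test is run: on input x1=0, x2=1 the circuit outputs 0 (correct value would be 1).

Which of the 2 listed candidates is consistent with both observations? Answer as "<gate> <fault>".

n2 inverted output

Evaluate each candidate on input x1=0, x2=1:
  n2 inverted output: n1=1, n2=0 [inverted output], n3=0 → 0 — matches
  n2 stuck-at-1: n1=1, n2=1 [stuck-at-1], n3=1 → 1 — eliminated
Only n2 inverted output reproduces the observed 0.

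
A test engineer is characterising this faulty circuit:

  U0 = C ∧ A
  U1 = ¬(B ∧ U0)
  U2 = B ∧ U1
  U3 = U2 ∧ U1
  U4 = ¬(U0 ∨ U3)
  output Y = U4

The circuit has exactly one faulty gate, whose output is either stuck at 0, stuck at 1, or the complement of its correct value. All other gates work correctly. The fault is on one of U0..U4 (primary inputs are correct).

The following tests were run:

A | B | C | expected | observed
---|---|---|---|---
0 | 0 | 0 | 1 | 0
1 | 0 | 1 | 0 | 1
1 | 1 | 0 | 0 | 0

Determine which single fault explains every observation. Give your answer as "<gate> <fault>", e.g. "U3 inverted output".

Fault-free values for test 1 (A=0, B=0, C=0): U0=0, U1=1, U2=0, U3=0, U4=1, giving Y=1. Observed 0.
Test 1: faults giving observed 0 are {U0 stuck-at-1, U0 inverted output, U2 stuck-at-1, U2 inverted output, U3 stuck-at-1, U3 inverted output, U4 stuck-at-0, U4 inverted output}.
Test 2 (A=1, B=0, C=1): fault-free U0=1, U1=1, U2=0, U3=0, U4=0 → 0; observed 1. Eliminates U0 stuck-at-1, U2 stuck-at-1, U2 inverted output, U3 stuck-at-1, U3 inverted output, U4 stuck-at-0.
Test 3 (A=1, B=1, C=0): fault-free U0=0, U1=1, U2=1, U3=1, U4=0 → 0; observed 0. Eliminates U4 inverted output.
Only U0 inverted output is consistent with every test.

U0 inverted output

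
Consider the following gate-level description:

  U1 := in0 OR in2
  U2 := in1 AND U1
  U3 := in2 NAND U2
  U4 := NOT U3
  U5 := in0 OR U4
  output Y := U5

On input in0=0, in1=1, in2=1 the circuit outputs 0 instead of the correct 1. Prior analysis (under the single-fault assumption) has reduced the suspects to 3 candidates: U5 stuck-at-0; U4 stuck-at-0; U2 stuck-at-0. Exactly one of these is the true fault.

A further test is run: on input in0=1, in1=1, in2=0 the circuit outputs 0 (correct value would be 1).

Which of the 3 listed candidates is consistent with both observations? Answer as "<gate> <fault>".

Evaluate each candidate on input in0=1, in1=1, in2=0:
  U5 stuck-at-0: U1=1, U2=1, U3=1, U4=0, U5=0 [stuck-at-0] → 0 — matches
  U4 stuck-at-0: U1=1, U2=1, U3=1, U4=0 [stuck-at-0], U5=1 → 1 — eliminated
  U2 stuck-at-0: U1=1, U2=0 [stuck-at-0], U3=1, U4=0, U5=1 → 1 — eliminated
Only U5 stuck-at-0 reproduces the observed 0.

U5 stuck-at-0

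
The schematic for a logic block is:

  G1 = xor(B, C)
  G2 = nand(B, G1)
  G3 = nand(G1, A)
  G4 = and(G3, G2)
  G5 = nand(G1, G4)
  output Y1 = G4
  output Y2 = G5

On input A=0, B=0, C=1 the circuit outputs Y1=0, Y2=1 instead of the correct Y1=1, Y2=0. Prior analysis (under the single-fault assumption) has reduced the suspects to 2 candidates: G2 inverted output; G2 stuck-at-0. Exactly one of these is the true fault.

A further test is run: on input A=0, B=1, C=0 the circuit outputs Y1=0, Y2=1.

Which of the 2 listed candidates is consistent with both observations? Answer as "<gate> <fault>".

Evaluate each candidate on input A=0, B=1, C=0:
  G2 inverted output: G1=1, G2=1 [inverted output], G3=1, G4=1, G5=0 → Y1=1, Y2=0 — eliminated
  G2 stuck-at-0: G1=1, G2=0 [stuck-at-0], G3=1, G4=0, G5=1 → Y1=0, Y2=1 — matches
Only G2 stuck-at-0 reproduces the observed Y1=0, Y2=1.

G2 stuck-at-0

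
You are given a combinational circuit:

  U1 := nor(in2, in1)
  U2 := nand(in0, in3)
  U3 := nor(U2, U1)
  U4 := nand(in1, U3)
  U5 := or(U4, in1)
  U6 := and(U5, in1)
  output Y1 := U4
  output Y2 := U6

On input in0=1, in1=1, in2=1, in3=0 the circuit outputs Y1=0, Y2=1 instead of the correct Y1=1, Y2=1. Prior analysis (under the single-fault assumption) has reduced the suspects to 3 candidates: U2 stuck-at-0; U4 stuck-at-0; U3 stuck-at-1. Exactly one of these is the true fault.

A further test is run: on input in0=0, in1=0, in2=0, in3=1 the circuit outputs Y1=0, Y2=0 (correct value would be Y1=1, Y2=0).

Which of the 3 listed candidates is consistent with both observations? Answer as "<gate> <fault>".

Evaluate each candidate on input in0=0, in1=0, in2=0, in3=1:
  U2 stuck-at-0: U1=1, U2=0 [stuck-at-0], U3=0, U4=1, U5=1, U6=0 → Y1=1, Y2=0 — eliminated
  U4 stuck-at-0: U1=1, U2=1, U3=0, U4=0 [stuck-at-0], U5=0, U6=0 → Y1=0, Y2=0 — matches
  U3 stuck-at-1: U1=1, U2=1, U3=1 [stuck-at-1], U4=1, U5=1, U6=0 → Y1=1, Y2=0 — eliminated
Only U4 stuck-at-0 reproduces the observed Y1=0, Y2=0.

U4 stuck-at-0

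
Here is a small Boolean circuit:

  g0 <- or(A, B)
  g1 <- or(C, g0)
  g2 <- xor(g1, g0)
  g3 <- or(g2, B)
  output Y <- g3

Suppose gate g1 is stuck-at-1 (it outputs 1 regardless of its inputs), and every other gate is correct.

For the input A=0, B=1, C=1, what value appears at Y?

Propagate with g1 forced: g0=1, g1=1 [stuck-at-1], g2=0, g3=1.
So Y = 1. (Same as the fault-free value — the fault is masked on this input.)

1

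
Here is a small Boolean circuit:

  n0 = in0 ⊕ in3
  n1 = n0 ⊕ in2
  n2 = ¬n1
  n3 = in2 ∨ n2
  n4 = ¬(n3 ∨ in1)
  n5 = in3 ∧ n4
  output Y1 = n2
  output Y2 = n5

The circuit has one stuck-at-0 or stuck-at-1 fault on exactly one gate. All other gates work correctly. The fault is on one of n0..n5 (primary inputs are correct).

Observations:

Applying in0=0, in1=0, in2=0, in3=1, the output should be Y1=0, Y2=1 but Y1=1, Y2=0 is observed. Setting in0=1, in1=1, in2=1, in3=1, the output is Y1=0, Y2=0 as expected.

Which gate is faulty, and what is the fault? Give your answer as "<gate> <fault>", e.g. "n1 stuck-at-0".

Fault-free values for test 1 (in0=0, in1=0, in2=0, in3=1): n0=1, n1=1, n2=0, n3=0, n4=1, n5=1, giving Y1=0, Y2=1. Observed Y1=1, Y2=0.
Test 1: faults giving observed Y1=1, Y2=0 are {n0 stuck-at-0, n1 stuck-at-0, n2 stuck-at-1}.
Test 2 (in0=1, in1=1, in2=1, in3=1): fault-free n0=0, n1=1, n2=0, n3=1, n4=0, n5=0 → Y1=0, Y2=0; observed Y1=0, Y2=0. Eliminates n1 stuck-at-0, n2 stuck-at-1.
Only n0 stuck-at-0 is consistent with every test.

n0 stuck-at-0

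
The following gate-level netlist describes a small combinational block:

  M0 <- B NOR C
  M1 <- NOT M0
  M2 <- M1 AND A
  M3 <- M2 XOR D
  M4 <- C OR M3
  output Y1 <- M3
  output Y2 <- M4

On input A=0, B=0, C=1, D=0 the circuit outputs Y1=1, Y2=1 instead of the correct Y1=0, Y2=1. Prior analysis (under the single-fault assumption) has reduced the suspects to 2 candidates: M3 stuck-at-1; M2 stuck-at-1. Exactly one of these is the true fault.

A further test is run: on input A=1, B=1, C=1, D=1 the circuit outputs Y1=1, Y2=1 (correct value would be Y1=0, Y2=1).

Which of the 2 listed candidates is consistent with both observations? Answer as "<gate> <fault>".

M3 stuck-at-1

Evaluate each candidate on input A=1, B=1, C=1, D=1:
  M3 stuck-at-1: M0=0, M1=1, M2=1, M3=1 [stuck-at-1], M4=1 → Y1=1, Y2=1 — matches
  M2 stuck-at-1: M0=0, M1=1, M2=1 [stuck-at-1], M3=0, M4=1 → Y1=0, Y2=1 — eliminated
Only M3 stuck-at-1 reproduces the observed Y1=1, Y2=1.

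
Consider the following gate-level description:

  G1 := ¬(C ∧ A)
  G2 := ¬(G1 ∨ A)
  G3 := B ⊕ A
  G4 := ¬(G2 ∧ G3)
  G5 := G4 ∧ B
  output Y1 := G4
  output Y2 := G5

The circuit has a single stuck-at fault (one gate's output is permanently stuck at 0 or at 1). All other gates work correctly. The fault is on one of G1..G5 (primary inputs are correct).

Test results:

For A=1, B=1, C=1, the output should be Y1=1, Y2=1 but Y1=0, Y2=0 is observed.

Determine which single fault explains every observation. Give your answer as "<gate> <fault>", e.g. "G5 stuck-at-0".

Fault-free values for test 1 (A=1, B=1, C=1): G1=0, G2=0, G3=0, G4=1, G5=1, giving Y1=1, Y2=1. Observed Y1=0, Y2=0.
Test 1: faults giving observed Y1=0, Y2=0 are {G4 stuck-at-0}.
Only G4 stuck-at-0 is consistent with every test.

G4 stuck-at-0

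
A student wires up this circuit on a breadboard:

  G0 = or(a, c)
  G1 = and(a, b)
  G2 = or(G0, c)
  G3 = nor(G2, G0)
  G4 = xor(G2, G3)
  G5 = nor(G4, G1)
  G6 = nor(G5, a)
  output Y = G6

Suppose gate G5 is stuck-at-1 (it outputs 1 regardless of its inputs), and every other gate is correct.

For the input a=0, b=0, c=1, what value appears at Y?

0

Propagate with G5 forced: G0=1, G1=0, G2=1, G3=0, G4=1, G5=1 [stuck-at-1], G6=0.
So Y = 0. (Without the fault it would be 1.)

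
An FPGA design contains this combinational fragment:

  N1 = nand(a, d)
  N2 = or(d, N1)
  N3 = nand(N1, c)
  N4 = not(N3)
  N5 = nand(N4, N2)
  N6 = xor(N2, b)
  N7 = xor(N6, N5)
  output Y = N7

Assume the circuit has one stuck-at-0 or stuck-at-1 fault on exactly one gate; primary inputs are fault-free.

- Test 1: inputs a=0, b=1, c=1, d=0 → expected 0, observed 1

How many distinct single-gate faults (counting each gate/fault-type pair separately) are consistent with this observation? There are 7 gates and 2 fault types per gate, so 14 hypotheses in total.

5

Fault-free: N1=1, N2=1, N3=0, N4=1, N5=0, N6=0, N7=0 → 0. Observed 1.
  N1 stuck-at-0: output 0 ✗
  N1 stuck-at-1: output 0 ✗
  N2 stuck-at-0: output 0 ✗
  N2 stuck-at-1: output 0 ✗
  N3 stuck-at-0: output 0 ✗
  N3 stuck-at-1: output 1 ✓
  N4 stuck-at-0: output 1 ✓
  N4 stuck-at-1: output 0 ✗
  N5 stuck-at-0: output 0 ✗
  N5 stuck-at-1: output 1 ✓
  N6 stuck-at-0: output 0 ✗
  N6 stuck-at-1: output 1 ✓
  N7 stuck-at-0: output 0 ✗
  N7 stuck-at-1: output 1 ✓
Consistent faults: {N3 stuck-at-1, N4 stuck-at-0, N5 stuck-at-1, N6 stuck-at-1, N7 stuck-at-1} — 5 in all.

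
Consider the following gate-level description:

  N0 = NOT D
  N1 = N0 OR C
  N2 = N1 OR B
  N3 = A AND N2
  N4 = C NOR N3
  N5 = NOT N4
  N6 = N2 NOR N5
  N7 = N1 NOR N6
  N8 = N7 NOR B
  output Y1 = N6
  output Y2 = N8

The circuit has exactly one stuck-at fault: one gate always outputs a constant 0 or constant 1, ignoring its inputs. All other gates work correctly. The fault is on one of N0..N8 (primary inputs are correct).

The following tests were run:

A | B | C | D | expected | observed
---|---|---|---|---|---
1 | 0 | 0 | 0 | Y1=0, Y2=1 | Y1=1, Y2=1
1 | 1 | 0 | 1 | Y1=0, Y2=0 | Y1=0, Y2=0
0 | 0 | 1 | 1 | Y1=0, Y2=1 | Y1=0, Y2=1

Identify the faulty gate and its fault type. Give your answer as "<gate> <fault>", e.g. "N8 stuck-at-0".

N0 stuck-at-0

Fault-free values for test 1 (A=1, B=0, C=0, D=0): N0=1, N1=1, N2=1, N3=1, N4=0, N5=1, N6=0, N7=0, N8=1, giving Y1=0, Y2=1. Observed Y1=1, Y2=1.
Test 1: faults giving observed Y1=1, Y2=1 are {N0 stuck-at-0, N1 stuck-at-0, N2 stuck-at-0, N6 stuck-at-1}.
Test 2 (A=1, B=1, C=0, D=1): fault-free N0=0, N1=0, N2=1, N3=1, N4=0, N5=1, N6=0, N7=1, N8=0 → Y1=0, Y2=0; observed Y1=0, Y2=0. Eliminates N2 stuck-at-0, N6 stuck-at-1.
Test 3 (A=0, B=0, C=1, D=1): fault-free N0=0, N1=1, N2=1, N3=0, N4=0, N5=1, N6=0, N7=0, N8=1 → Y1=0, Y2=1; observed Y1=0, Y2=1. Eliminates N1 stuck-at-0.
Only N0 stuck-at-0 is consistent with every test.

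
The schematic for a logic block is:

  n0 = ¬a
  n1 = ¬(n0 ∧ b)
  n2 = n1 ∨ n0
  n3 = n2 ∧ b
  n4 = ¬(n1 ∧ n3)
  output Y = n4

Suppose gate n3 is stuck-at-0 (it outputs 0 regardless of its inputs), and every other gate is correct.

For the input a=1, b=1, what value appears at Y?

1

Propagate with n3 forced: n0=0, n1=1, n2=1, n3=0 [stuck-at-0], n4=1.
So Y = 1. (Without the fault it would be 0.)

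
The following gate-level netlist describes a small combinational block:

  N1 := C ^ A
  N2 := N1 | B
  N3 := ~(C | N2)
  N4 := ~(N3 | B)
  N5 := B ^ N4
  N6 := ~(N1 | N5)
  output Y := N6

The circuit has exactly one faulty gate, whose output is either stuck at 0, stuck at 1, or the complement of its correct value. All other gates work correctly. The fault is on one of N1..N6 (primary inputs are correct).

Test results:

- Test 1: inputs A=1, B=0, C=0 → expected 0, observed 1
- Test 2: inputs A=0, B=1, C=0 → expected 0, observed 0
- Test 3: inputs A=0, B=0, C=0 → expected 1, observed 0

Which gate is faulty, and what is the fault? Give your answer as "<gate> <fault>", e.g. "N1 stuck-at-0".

Fault-free values for test 1 (A=1, B=0, C=0): N1=1, N2=1, N3=0, N4=1, N5=1, N6=0, giving Y=0. Observed 1.
Test 1: faults giving observed 1 are {N1 stuck-at-0, N1 inverted output, N6 stuck-at-1, N6 inverted output}.
Test 2 (A=0, B=1, C=0): fault-free N1=0, N2=1, N3=0, N4=0, N5=1, N6=0 → 0; observed 0. Eliminates N6 stuck-at-1, N6 inverted output.
Test 3 (A=0, B=0, C=0): fault-free N1=0, N2=0, N3=1, N4=0, N5=0, N6=1 → 1; observed 0. Eliminates N1 stuck-at-0.
Only N1 inverted output is consistent with every test.

N1 inverted output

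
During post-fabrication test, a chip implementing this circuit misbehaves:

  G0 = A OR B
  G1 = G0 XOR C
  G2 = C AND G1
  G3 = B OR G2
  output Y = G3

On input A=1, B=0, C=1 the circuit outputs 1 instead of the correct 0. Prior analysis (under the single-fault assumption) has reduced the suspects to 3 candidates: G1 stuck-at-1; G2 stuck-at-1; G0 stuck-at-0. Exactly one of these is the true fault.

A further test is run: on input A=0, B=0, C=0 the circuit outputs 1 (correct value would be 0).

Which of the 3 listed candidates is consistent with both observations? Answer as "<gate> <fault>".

Evaluate each candidate on input A=0, B=0, C=0:
  G1 stuck-at-1: G0=0, G1=1 [stuck-at-1], G2=0, G3=0 → 0 — eliminated
  G2 stuck-at-1: G0=0, G1=0, G2=1 [stuck-at-1], G3=1 → 1 — matches
  G0 stuck-at-0: G0=0 [stuck-at-0], G1=0, G2=0, G3=0 → 0 — eliminated
Only G2 stuck-at-1 reproduces the observed 1.

G2 stuck-at-1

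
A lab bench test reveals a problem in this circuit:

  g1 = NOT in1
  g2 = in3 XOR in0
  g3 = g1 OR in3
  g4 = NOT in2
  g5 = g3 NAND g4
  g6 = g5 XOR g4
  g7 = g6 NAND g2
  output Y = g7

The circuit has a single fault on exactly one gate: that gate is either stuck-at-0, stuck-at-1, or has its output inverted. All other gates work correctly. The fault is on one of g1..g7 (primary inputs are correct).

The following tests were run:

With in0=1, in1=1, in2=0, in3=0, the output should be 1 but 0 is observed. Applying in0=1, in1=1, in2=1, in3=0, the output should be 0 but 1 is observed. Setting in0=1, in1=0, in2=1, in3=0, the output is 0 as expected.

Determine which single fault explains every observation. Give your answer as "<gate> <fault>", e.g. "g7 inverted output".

Fault-free values for test 1 (in0=1, in1=1, in2=0, in3=0): g1=0, g2=1, g3=0, g4=1, g5=1, g6=0, g7=1, giving Y=1. Observed 0.
Test 1: faults giving observed 0 are {g1 stuck-at-1, g1 inverted output, g3 stuck-at-1, g3 inverted output, g4 stuck-at-0, g4 inverted output, g5 stuck-at-0, g5 inverted output, g6 stuck-at-1, g6 inverted output, g7 stuck-at-0, g7 inverted output}.
Test 2 (in0=1, in1=1, in2=1, in3=0): fault-free g1=0, g2=1, g3=0, g4=0, g5=1, g6=1, g7=0 → 0; observed 1. Eliminates g1 stuck-at-1, g1 inverted output, g3 stuck-at-1, g3 inverted output, g4 stuck-at-0, g6 stuck-at-1, g7 stuck-at-0.
Test 3 (in0=1, in1=0, in2=1, in3=0): fault-free g1=1, g2=1, g3=1, g4=0, g5=1, g6=1, g7=0 → 0; observed 0. Eliminates g5 stuck-at-0, g5 inverted output, g6 inverted output, g7 inverted output.
Only g4 inverted output is consistent with every test.

g4 inverted output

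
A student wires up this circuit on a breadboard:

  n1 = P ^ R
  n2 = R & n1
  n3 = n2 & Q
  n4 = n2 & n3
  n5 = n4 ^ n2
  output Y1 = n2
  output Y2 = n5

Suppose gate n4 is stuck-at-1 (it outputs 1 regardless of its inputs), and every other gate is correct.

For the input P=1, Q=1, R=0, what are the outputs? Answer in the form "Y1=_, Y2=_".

Propagate with n4 forced: n1=1, n2=0, n3=0, n4=1 [stuck-at-1], n5=1.
So the outputs are Y1=0, Y2=1. (Without the fault they would be Y1=0, Y2=0.)

Y1=0, Y2=1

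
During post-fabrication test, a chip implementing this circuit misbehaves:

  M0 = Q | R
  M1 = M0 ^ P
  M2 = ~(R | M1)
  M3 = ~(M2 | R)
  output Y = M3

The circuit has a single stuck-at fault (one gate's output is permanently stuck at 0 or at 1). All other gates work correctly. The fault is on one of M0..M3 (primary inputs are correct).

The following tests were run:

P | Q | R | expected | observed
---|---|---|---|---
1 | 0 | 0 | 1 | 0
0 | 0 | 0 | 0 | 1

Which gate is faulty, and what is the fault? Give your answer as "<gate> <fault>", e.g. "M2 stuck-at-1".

Fault-free values for test 1 (P=1, Q=0, R=0): M0=0, M1=1, M2=0, M3=1, giving Y=1. Observed 0.
Test 1: faults giving observed 0 are {M0 stuck-at-1, M1 stuck-at-0, M2 stuck-at-1, M3 stuck-at-0}.
Test 2 (P=0, Q=0, R=0): fault-free M0=0, M1=0, M2=1, M3=0 → 0; observed 1. Eliminates M1 stuck-at-0, M2 stuck-at-1, M3 stuck-at-0.
Only M0 stuck-at-1 is consistent with every test.

M0 stuck-at-1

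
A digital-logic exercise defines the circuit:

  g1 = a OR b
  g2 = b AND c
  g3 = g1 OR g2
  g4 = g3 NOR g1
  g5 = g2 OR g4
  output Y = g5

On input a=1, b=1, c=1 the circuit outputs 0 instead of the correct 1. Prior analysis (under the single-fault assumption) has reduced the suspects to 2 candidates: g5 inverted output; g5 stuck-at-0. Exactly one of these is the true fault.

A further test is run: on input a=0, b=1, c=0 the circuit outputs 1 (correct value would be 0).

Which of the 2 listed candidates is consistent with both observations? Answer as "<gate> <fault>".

g5 inverted output

Evaluate each candidate on input a=0, b=1, c=0:
  g5 inverted output: g1=1, g2=0, g3=1, g4=0, g5=1 [inverted output] → 1 — matches
  g5 stuck-at-0: g1=1, g2=0, g3=1, g4=0, g5=0 [stuck-at-0] → 0 — eliminated
Only g5 inverted output reproduces the observed 1.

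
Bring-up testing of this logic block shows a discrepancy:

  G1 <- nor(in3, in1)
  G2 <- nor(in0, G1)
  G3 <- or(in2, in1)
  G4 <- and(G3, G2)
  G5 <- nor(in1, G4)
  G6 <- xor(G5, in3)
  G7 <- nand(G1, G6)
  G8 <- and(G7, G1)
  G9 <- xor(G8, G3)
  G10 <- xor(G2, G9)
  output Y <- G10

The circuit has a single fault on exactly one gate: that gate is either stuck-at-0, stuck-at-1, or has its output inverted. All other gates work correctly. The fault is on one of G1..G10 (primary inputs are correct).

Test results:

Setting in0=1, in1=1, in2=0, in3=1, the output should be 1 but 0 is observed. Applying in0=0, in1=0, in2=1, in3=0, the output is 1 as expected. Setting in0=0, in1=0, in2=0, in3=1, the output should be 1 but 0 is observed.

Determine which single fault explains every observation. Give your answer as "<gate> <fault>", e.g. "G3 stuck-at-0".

Fault-free values for test 1 (in0=1, in1=1, in2=0, in3=1): G1=0, G2=0, G3=1, G4=0, G5=0, G6=1, G7=1, G8=0, G9=1, G10=1, giving Y=1. Observed 0.
Test 1: faults giving observed 0 are {G2 stuck-at-1, G2 inverted output, G3 stuck-at-0, G3 inverted output, G8 stuck-at-1, G8 inverted output, G9 stuck-at-0, G9 inverted output, G10 stuck-at-0, G10 inverted output}.
Test 2 (in0=0, in1=0, in2=1, in3=0): fault-free G1=1, G2=0, G3=1, G4=0, G5=1, G6=1, G7=0, G8=0, G9=1, G10=1 → 1; observed 1. Eliminates G3 stuck-at-0, G3 inverted output, G8 stuck-at-1, G8 inverted output, G9 stuck-at-0, G9 inverted output, G10 stuck-at-0, G10 inverted output.
Test 3 (in0=0, in1=0, in2=0, in3=1): fault-free G1=0, G2=1, G3=0, G4=0, G5=1, G6=0, G7=1, G8=0, G9=0, G10=1 → 1; observed 0. Eliminates G2 stuck-at-1.
Only G2 inverted output is consistent with every test.

G2 inverted output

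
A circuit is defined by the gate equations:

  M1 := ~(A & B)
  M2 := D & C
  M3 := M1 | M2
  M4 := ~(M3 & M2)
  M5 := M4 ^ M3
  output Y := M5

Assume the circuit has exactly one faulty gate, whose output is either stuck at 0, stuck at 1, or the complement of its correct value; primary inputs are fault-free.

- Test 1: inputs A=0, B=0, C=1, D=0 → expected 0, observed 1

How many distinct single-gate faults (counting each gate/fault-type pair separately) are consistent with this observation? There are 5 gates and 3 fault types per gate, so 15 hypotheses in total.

Fault-free: M1=1, M2=0, M3=1, M4=1, M5=0 → 0. Observed 1.
  M1: stuck-at-0, inverted output ✓; others ✗
  M2: stuck-at-1, inverted output ✓; others ✗
  M3: stuck-at-0, inverted output ✓; others ✗
  M4: stuck-at-0, inverted output ✓; others ✗
  M5: stuck-at-1, inverted output ✓; others ✗
Consistent faults: {M1 stuck-at-0, M1 inverted output, M2 stuck-at-1, M2 inverted output, M3 stuck-at-0, M3 inverted output, M4 stuck-at-0, M4 inverted output, M5 stuck-at-1, M5 inverted output} — 10 in all.

10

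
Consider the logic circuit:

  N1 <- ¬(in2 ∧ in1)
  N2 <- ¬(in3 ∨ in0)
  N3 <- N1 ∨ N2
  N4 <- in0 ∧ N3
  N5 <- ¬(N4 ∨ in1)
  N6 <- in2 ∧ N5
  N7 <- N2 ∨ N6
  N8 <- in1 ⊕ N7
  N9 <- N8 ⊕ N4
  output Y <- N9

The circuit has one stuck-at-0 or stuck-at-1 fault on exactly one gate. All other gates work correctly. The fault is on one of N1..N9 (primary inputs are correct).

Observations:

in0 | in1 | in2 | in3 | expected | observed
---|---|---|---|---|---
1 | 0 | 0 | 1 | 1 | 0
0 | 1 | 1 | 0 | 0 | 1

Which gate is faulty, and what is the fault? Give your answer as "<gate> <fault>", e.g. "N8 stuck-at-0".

Fault-free values for test 1 (in0=1, in1=0, in2=0, in3=1): N1=1, N2=0, N3=1, N4=1, N5=0, N6=0, N7=0, N8=0, N9=1, giving Y=1. Observed 0.
Test 1: faults giving observed 0 are {N1 stuck-at-0, N2 stuck-at-1, N3 stuck-at-0, N4 stuck-at-0, N6 stuck-at-1, N7 stuck-at-1, N8 stuck-at-1, N9 stuck-at-0}.
Test 2 (in0=0, in1=1, in2=1, in3=0): fault-free N1=0, N2=1, N3=1, N4=0, N5=0, N6=0, N7=1, N8=0, N9=0 → 0; observed 1. Eliminates N1 stuck-at-0, N2 stuck-at-1, N3 stuck-at-0, N4 stuck-at-0, N6 stuck-at-1, N7 stuck-at-1, N9 stuck-at-0.
Only N8 stuck-at-1 is consistent with every test.

N8 stuck-at-1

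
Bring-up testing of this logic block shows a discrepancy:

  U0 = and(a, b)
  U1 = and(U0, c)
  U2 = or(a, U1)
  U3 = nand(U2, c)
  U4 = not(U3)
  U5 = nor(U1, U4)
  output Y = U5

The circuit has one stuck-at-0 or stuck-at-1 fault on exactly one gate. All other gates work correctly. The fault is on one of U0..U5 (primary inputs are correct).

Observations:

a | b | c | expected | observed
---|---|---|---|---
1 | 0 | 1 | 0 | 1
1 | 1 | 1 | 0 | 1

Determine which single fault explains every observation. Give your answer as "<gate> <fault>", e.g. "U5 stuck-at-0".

U5 stuck-at-1

Fault-free values for test 1 (a=1, b=0, c=1): U0=0, U1=0, U2=1, U3=0, U4=1, U5=0, giving Y=0. Observed 1.
Test 1: faults giving observed 1 are {U2 stuck-at-0, U3 stuck-at-1, U4 stuck-at-0, U5 stuck-at-1}.
Test 2 (a=1, b=1, c=1): fault-free U0=1, U1=1, U2=1, U3=0, U4=1, U5=0 → 0; observed 1. Eliminates U2 stuck-at-0, U3 stuck-at-1, U4 stuck-at-0.
Only U5 stuck-at-1 is consistent with every test.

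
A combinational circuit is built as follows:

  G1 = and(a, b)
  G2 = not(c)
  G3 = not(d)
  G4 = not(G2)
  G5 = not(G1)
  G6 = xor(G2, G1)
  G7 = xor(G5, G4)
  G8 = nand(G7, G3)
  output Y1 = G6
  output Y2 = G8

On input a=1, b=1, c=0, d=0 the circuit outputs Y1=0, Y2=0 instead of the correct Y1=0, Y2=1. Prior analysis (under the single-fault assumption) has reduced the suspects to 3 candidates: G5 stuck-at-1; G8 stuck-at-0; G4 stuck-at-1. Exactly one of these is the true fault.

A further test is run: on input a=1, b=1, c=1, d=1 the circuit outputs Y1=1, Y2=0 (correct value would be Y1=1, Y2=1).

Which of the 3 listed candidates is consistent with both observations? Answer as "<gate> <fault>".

G8 stuck-at-0

Evaluate each candidate on input a=1, b=1, c=1, d=1:
  G5 stuck-at-1: G1=1, G2=0, G3=0, G4=1, G5=1 [stuck-at-1], G6=1, G7=0, G8=1 → Y1=1, Y2=1 — eliminated
  G8 stuck-at-0: G1=1, G2=0, G3=0, G4=1, G5=0, G6=1, G7=1, G8=0 [stuck-at-0] → Y1=1, Y2=0 — matches
  G4 stuck-at-1: G1=1, G2=0, G3=0, G4=1 [stuck-at-1], G5=0, G6=1, G7=1, G8=1 → Y1=1, Y2=1 — eliminated
Only G8 stuck-at-0 reproduces the observed Y1=1, Y2=0.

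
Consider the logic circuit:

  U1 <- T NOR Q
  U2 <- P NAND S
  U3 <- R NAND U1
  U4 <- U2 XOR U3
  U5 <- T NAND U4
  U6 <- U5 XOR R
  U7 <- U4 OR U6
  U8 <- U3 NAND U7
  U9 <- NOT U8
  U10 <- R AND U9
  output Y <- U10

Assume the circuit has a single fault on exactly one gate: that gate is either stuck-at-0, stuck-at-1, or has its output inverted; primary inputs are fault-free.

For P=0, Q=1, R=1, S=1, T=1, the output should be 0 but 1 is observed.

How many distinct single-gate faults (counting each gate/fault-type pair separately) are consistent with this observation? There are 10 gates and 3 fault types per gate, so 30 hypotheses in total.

Fault-free: U1=0, U2=1, U3=1, U4=0, U5=1, U6=0, U7=0, U8=1, U9=0, U10=0 → 0. Observed 1.
  U1: none of the 3 fault types match ✗
  U2: stuck-at-0, inverted output ✓; others ✗
  U3: none of the 3 fault types match ✗
  U4: stuck-at-1, inverted output ✓; others ✗
  U5: stuck-at-0, inverted output ✓; others ✗
  U6: stuck-at-1, inverted output ✓; others ✗
  U7: stuck-at-1, inverted output ✓; others ✗
  U8: stuck-at-0, inverted output ✓; others ✗
  U9: stuck-at-1, inverted output ✓; others ✗
  U10: stuck-at-1, inverted output ✓; others ✗
Consistent faults: {U2 stuck-at-0, U2 inverted output, U4 stuck-at-1, U4 inverted output, U5 stuck-at-0, U5 inverted output, U6 stuck-at-1, U6 inverted output, U7 stuck-at-1, U7 inverted output, U8 stuck-at-0, U8 inverted output, U9 stuck-at-1, U9 inverted output, U10 stuck-at-1, U10 inverted output} — 16 in all.

16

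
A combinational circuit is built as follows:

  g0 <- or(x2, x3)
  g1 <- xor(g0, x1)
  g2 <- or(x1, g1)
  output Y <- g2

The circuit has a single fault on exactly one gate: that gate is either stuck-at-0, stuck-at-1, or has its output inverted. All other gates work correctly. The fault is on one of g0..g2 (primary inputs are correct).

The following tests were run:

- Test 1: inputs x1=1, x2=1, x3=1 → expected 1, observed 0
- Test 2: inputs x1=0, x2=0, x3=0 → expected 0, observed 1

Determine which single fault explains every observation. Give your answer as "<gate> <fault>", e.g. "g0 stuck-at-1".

Fault-free values for test 1 (x1=1, x2=1, x3=1): g0=1, g1=0, g2=1, giving Y=1. Observed 0.
Test 1: faults giving observed 0 are {g2 stuck-at-0, g2 inverted output}.
Test 2 (x1=0, x2=0, x3=0): fault-free g0=0, g1=0, g2=0 → 0; observed 1. Eliminates g2 stuck-at-0.
Only g2 inverted output is consistent with every test.

g2 inverted output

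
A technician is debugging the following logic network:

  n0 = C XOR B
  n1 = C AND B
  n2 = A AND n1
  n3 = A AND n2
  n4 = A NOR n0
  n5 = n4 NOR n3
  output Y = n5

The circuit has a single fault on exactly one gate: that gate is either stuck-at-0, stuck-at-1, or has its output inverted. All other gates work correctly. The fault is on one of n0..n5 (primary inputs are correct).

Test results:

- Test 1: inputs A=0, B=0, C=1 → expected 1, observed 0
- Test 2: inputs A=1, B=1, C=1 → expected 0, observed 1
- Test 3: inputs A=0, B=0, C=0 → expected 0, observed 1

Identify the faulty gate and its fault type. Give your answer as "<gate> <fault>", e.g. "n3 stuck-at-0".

n5 inverted output

Fault-free values for test 1 (A=0, B=0, C=1): n0=1, n1=0, n2=0, n3=0, n4=0, n5=1, giving Y=1. Observed 0.
Test 1: faults giving observed 0 are {n0 stuck-at-0, n0 inverted output, n3 stuck-at-1, n3 inverted output, n4 stuck-at-1, n4 inverted output, n5 stuck-at-0, n5 inverted output}.
Test 2 (A=1, B=1, C=1): fault-free n0=0, n1=1, n2=1, n3=1, n4=0, n5=0 → 0; observed 1. Eliminates n0 stuck-at-0, n0 inverted output, n3 stuck-at-1, n4 stuck-at-1, n4 inverted output, n5 stuck-at-0.
Test 3 (A=0, B=0, C=0): fault-free n0=0, n1=0, n2=0, n3=0, n4=1, n5=0 → 0; observed 1. Eliminates n3 inverted output.
Only n5 inverted output is consistent with every test.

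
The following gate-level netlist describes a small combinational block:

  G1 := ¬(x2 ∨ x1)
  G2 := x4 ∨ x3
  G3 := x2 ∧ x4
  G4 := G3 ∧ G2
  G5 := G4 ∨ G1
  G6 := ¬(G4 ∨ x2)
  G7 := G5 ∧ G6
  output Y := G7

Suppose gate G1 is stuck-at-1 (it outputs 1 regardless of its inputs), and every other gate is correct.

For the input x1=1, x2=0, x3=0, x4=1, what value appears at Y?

Propagate with G1 forced: G1=1 [stuck-at-1], G2=1, G3=0, G4=0, G5=1, G6=1, G7=1.
So Y = 1. (Without the fault it would be 0.)

1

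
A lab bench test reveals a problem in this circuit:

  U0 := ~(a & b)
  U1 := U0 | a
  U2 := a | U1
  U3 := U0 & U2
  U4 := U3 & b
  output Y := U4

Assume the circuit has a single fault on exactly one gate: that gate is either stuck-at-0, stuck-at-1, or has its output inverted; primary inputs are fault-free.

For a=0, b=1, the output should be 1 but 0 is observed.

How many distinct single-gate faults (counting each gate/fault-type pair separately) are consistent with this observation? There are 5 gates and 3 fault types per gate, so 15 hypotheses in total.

10

Fault-free: U0=1, U1=1, U2=1, U3=1, U4=1 → 1. Observed 0.
  U0: stuck-at-0, inverted output ✓; others ✗
  U1: stuck-at-0, inverted output ✓; others ✗
  U2: stuck-at-0, inverted output ✓; others ✗
  U3: stuck-at-0, inverted output ✓; others ✗
  U4: stuck-at-0, inverted output ✓; others ✗
Consistent faults: {U0 stuck-at-0, U0 inverted output, U1 stuck-at-0, U1 inverted output, U2 stuck-at-0, U2 inverted output, U3 stuck-at-0, U3 inverted output, U4 stuck-at-0, U4 inverted output} — 10 in all.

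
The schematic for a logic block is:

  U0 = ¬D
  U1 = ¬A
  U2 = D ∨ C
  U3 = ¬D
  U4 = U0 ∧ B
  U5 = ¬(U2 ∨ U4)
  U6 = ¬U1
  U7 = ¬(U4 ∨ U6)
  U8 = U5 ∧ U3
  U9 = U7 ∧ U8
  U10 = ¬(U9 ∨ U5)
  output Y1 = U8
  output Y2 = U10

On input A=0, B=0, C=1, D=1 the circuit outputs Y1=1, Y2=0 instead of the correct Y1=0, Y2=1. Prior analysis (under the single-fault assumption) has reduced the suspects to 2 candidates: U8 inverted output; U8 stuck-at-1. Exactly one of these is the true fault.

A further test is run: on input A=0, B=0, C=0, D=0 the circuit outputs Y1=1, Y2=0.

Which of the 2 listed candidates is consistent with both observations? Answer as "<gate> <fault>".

Evaluate each candidate on input A=0, B=0, C=0, D=0:
  U8 inverted output: U0=1, U1=1, U2=0, U3=1, U4=0, U5=1, U6=0, U7=1, U8=0 [inverted output], U9=0, U10=0 → Y1=0, Y2=0 — eliminated
  U8 stuck-at-1: U0=1, U1=1, U2=0, U3=1, U4=0, U5=1, U6=0, U7=1, U8=1 [stuck-at-1], U9=1, U10=0 → Y1=1, Y2=0 — matches
Only U8 stuck-at-1 reproduces the observed Y1=1, Y2=0.

U8 stuck-at-1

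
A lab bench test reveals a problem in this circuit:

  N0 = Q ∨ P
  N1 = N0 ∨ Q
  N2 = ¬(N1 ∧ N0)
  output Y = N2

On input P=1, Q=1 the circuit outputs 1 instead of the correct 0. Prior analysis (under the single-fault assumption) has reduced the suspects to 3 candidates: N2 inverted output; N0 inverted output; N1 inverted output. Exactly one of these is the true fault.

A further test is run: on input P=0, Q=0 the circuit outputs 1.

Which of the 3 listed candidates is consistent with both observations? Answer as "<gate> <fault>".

Evaluate each candidate on input P=0, Q=0:
  N2 inverted output: N0=0, N1=0, N2=0 [inverted output] → 0 — eliminated
  N0 inverted output: N0=1 [inverted output], N1=1, N2=0 → 0 — eliminated
  N1 inverted output: N0=0, N1=1 [inverted output], N2=1 → 1 — matches
Only N1 inverted output reproduces the observed 1.

N1 inverted output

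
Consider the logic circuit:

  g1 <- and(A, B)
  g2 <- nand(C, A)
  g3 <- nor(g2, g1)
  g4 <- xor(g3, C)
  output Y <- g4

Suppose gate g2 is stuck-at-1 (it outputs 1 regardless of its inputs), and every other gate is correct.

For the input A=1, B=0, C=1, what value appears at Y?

Propagate with g2 forced: g1=0, g2=1 [stuck-at-1], g3=0, g4=1.
So Y = 1. (Without the fault it would be 0.)

1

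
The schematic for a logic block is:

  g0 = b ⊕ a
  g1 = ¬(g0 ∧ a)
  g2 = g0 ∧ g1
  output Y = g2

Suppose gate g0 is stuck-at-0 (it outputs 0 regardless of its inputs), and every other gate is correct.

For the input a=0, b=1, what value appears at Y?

Propagate with g0 forced: g0=0 [stuck-at-0], g1=1, g2=0.
So Y = 0. (Without the fault it would be 1.)

0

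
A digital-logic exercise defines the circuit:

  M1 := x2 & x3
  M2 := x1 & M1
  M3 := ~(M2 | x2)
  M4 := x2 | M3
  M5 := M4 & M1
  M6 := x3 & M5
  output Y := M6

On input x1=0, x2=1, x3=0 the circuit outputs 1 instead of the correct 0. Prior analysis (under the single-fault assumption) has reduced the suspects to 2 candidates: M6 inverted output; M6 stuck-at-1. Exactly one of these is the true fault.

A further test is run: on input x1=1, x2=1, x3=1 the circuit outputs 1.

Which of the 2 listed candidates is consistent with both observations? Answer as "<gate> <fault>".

Evaluate each candidate on input x1=1, x2=1, x3=1:
  M6 inverted output: M1=1, M2=1, M3=0, M4=1, M5=1, M6=0 [inverted output] → 0 — eliminated
  M6 stuck-at-1: M1=1, M2=1, M3=0, M4=1, M5=1, M6=1 [stuck-at-1] → 1 — matches
Only M6 stuck-at-1 reproduces the observed 1.

M6 stuck-at-1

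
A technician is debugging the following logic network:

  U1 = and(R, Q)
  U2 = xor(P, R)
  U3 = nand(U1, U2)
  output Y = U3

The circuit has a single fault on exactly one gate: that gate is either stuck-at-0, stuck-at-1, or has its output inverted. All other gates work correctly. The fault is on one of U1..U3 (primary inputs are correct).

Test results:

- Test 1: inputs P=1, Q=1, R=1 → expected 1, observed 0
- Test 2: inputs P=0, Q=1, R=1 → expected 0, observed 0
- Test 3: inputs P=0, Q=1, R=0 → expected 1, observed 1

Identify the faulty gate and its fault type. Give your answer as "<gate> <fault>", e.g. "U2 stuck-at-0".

U2 stuck-at-1

Fault-free values for test 1 (P=1, Q=1, R=1): U1=1, U2=0, U3=1, giving Y=1. Observed 0.
Test 1: faults giving observed 0 are {U2 stuck-at-1, U2 inverted output, U3 stuck-at-0, U3 inverted output}.
Test 2 (P=0, Q=1, R=1): fault-free U1=1, U2=1, U3=0 → 0; observed 0. Eliminates U2 inverted output, U3 inverted output.
Test 3 (P=0, Q=1, R=0): fault-free U1=0, U2=0, U3=1 → 1; observed 1. Eliminates U3 stuck-at-0.
Only U2 stuck-at-1 is consistent with every test.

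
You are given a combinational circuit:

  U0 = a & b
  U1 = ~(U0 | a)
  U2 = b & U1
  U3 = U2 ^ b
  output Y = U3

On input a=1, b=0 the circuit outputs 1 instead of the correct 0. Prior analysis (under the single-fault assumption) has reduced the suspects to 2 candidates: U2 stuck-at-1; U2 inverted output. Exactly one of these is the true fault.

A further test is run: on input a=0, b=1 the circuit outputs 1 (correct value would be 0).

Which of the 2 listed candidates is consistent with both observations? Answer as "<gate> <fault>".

U2 inverted output

Evaluate each candidate on input a=0, b=1:
  U2 stuck-at-1: U0=0, U1=1, U2=1 [stuck-at-1], U3=0 → 0 — eliminated
  U2 inverted output: U0=0, U1=1, U2=0 [inverted output], U3=1 → 1 — matches
Only U2 inverted output reproduces the observed 1.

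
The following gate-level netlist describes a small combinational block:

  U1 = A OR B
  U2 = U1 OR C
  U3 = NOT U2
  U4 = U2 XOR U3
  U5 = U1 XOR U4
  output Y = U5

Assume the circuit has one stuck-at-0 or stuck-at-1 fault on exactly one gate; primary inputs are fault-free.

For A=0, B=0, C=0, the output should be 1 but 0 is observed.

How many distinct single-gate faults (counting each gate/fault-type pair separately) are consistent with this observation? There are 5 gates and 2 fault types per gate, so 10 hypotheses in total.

4

Fault-free: U1=0, U2=0, U3=1, U4=1, U5=1 → 1. Observed 0.
  U1 stuck-at-0: output 1 ✗
  U1 stuck-at-1: output 0 ✓
  U2 stuck-at-0: output 1 ✗
  U2 stuck-at-1: output 1 ✗
  U3 stuck-at-0: output 0 ✓
  U3 stuck-at-1: output 1 ✗
  U4 stuck-at-0: output 0 ✓
  U4 stuck-at-1: output 1 ✗
  U5 stuck-at-0: output 0 ✓
  U5 stuck-at-1: output 1 ✗
Consistent faults: {U1 stuck-at-1, U3 stuck-at-0, U4 stuck-at-0, U5 stuck-at-0} — 4 in all.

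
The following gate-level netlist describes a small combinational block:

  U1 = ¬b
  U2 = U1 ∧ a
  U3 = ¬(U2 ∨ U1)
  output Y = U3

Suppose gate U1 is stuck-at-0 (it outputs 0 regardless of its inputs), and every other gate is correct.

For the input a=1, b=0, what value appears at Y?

Propagate with U1 forced: U1=0 [stuck-at-0], U2=0, U3=1.
So Y = 1. (Without the fault it would be 0.)

1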